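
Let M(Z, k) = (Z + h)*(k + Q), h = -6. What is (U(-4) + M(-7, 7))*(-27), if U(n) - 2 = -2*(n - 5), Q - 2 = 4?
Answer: 4023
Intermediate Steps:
Q = 6 (Q = 2 + 4 = 6)
M(Z, k) = (-6 + Z)*(6 + k) (M(Z, k) = (Z - 6)*(k + 6) = (-6 + Z)*(6 + k))
U(n) = 12 - 2*n (U(n) = 2 - 2*(n - 5) = 2 - 2*(-5 + n) = 2 + (10 - 2*n) = 12 - 2*n)
(U(-4) + M(-7, 7))*(-27) = ((12 - 2*(-4)) + (-36 - 6*7 + 6*(-7) - 7*7))*(-27) = ((12 + 8) + (-36 - 42 - 42 - 49))*(-27) = (20 - 169)*(-27) = -149*(-27) = 4023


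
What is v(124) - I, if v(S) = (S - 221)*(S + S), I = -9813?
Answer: -14243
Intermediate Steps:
v(S) = 2*S*(-221 + S) (v(S) = (-221 + S)*(2*S) = 2*S*(-221 + S))
v(124) - I = 2*124*(-221 + 124) - 1*(-9813) = 2*124*(-97) + 9813 = -24056 + 9813 = -14243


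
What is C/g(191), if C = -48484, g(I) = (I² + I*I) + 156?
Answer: -24242/36559 ≈ -0.66309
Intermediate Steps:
g(I) = 156 + 2*I² (g(I) = (I² + I²) + 156 = 2*I² + 156 = 156 + 2*I²)
C/g(191) = -48484/(156 + 2*191²) = -48484/(156 + 2*36481) = -48484/(156 + 72962) = -48484/73118 = -48484*1/73118 = -24242/36559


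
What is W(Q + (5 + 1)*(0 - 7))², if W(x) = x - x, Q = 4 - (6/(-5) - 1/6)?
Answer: 0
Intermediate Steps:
Q = 161/30 (Q = 4 - (6*(-⅕) - 1*⅙) = 4 - (-6/5 - ⅙) = 4 - 1*(-41/30) = 4 + 41/30 = 161/30 ≈ 5.3667)
W(x) = 0
W(Q + (5 + 1)*(0 - 7))² = 0² = 0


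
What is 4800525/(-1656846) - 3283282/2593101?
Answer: -1987570980733/477374335494 ≈ -4.1636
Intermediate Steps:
4800525/(-1656846) - 3283282/2593101 = 4800525*(-1/1656846) - 3283282*1/2593101 = -1600175/552282 - 3283282/2593101 = -1987570980733/477374335494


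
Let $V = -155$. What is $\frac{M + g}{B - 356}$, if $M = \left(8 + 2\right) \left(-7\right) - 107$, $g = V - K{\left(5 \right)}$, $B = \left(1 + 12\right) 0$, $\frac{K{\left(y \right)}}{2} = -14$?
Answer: $\frac{76}{89} \approx 0.85393$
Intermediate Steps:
$K{\left(y \right)} = -28$ ($K{\left(y \right)} = 2 \left(-14\right) = -28$)
$B = 0$ ($B = 13 \cdot 0 = 0$)
$g = -127$ ($g = -155 - -28 = -155 + 28 = -127$)
$M = -177$ ($M = 10 \left(-7\right) - 107 = -70 - 107 = -177$)
$\frac{M + g}{B - 356} = \frac{-177 - 127}{0 - 356} = - \frac{304}{-356} = \left(-304\right) \left(- \frac{1}{356}\right) = \frac{76}{89}$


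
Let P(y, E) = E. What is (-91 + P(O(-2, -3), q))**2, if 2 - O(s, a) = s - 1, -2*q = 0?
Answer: 8281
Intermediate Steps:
q = 0 (q = -1/2*0 = 0)
O(s, a) = 3 - s (O(s, a) = 2 - (s - 1) = 2 - (-1 + s) = 2 + (1 - s) = 3 - s)
(-91 + P(O(-2, -3), q))**2 = (-91 + 0)**2 = (-91)**2 = 8281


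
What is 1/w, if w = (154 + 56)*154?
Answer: 1/32340 ≈ 3.0921e-5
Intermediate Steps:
w = 32340 (w = 210*154 = 32340)
1/w = 1/32340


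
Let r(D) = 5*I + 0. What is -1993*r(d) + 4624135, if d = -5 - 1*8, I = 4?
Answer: 4584275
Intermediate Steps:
d = -13 (d = -5 - 8 = -13)
r(D) = 20 (r(D) = 5*4 + 0 = 20 + 0 = 20)
-1993*r(d) + 4624135 = -1993*20 + 4624135 = -39860 + 4624135 = 4584275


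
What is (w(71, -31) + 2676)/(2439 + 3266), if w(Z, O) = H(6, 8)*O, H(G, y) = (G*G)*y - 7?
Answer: -1207/1141 ≈ -1.0578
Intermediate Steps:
H(G, y) = -7 + y*G² (H(G, y) = G²*y - 7 = y*G² - 7 = -7 + y*G²)
w(Z, O) = 281*O (w(Z, O) = (-7 + 8*6²)*O = (-7 + 8*36)*O = (-7 + 288)*O = 281*O)
(w(71, -31) + 2676)/(2439 + 3266) = (281*(-31) + 2676)/(2439 + 3266) = (-8711 + 2676)/5705 = -6035*1/5705 = -1207/1141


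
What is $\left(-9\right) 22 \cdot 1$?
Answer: $-198$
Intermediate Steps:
$\left(-9\right) 22 \cdot 1 = \left(-198\right) 1 = -198$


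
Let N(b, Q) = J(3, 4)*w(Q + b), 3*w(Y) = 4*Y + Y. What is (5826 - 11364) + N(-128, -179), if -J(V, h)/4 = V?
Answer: 602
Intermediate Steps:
J(V, h) = -4*V
w(Y) = 5*Y/3 (w(Y) = (4*Y + Y)/3 = (5*Y)/3 = 5*Y/3)
N(b, Q) = -20*Q - 20*b (N(b, Q) = (-4*3)*(5*(Q + b)/3) = -12*(5*Q/3 + 5*b/3) = -20*Q - 20*b)
(5826 - 11364) + N(-128, -179) = (5826 - 11364) + (-20*(-179) - 20*(-128)) = -5538 + (3580 + 2560) = -5538 + 6140 = 602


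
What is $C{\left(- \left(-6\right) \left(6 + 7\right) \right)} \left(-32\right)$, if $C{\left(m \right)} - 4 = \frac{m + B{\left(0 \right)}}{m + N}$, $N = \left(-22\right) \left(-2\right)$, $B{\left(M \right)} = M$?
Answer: $- \frac{9056}{61} \approx -148.46$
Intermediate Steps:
$N = 44$
$C{\left(m \right)} = 4 + \frac{m}{44 + m}$ ($C{\left(m \right)} = 4 + \frac{m + 0}{m + 44} = 4 + \frac{m}{44 + m}$)
$C{\left(- \left(-6\right) \left(6 + 7\right) \right)} \left(-32\right) = \frac{176 + 5 \left(- \left(-6\right) \left(6 + 7\right)\right)}{44 - - 6 \left(6 + 7\right)} \left(-32\right) = \frac{176 + 5 \left(- \left(-6\right) 13\right)}{44 - \left(-6\right) 13} \left(-32\right) = \frac{176 + 5 \left(\left(-1\right) \left(-78\right)\right)}{44 - -78} \left(-32\right) = \frac{176 + 5 \cdot 78}{44 + 78} \left(-32\right) = \frac{176 + 390}{122} \left(-32\right) = \frac{1}{122} \cdot 566 \left(-32\right) = \frac{283}{61} \left(-32\right) = - \frac{9056}{61}$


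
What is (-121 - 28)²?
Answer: 22201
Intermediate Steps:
(-121 - 28)² = (-149)² = 22201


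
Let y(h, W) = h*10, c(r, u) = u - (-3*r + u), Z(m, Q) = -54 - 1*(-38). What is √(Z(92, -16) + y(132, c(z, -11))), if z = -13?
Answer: 2*√326 ≈ 36.111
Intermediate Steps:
Z(m, Q) = -16 (Z(m, Q) = -54 + 38 = -16)
c(r, u) = 3*r (c(r, u) = u - (u - 3*r) = u + (-u + 3*r) = 3*r)
y(h, W) = 10*h
√(Z(92, -16) + y(132, c(z, -11))) = √(-16 + 10*132) = √(-16 + 1320) = √1304 = 2*√326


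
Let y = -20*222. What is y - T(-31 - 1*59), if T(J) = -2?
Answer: -4438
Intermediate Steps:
y = -4440
y - T(-31 - 1*59) = -4440 - 1*(-2) = -4440 + 2 = -4438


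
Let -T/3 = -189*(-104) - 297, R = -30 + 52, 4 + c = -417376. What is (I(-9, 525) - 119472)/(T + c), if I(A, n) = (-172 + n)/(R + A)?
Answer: 1552783/6180941 ≈ 0.25122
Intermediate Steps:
c = -417380 (c = -4 - 417376 = -417380)
R = 22
T = -58077 (T = -3*(-189*(-104) - 297) = -3*(19656 - 297) = -3*19359 = -58077)
I(A, n) = (-172 + n)/(22 + A)
(I(-9, 525) - 119472)/(T + c) = ((-172 + 525)/(22 - 9) - 119472)/(-58077 - 417380) = (353/13 - 119472)/(-475457) = ((1/13)*353 - 119472)*(-1/475457) = (353/13 - 119472)*(-1/475457) = -1552783/13*(-1/475457) = 1552783/6180941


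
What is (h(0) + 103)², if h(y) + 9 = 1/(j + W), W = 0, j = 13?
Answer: 1495729/169 ≈ 8850.5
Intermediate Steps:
h(y) = -116/13 (h(y) = -9 + 1/(13 + 0) = -9 + 1/13 = -116/13)
(h(0) + 103)² = (-116/13 + 103)² = (1223/13)² = 1495729/169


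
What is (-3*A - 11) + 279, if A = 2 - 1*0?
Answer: 262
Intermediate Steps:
A = 2 (A = 2 + 0 = 2)
(-3*A - 11) + 279 = (-3*2 - 11) + 279 = (-6 - 11) + 279 = -17 + 279 = 262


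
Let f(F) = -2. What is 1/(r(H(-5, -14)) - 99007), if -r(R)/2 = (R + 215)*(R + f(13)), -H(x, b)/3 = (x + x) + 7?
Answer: -1/102143 ≈ -9.7902e-6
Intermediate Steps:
H(x, b) = -21 - 6*x (H(x, b) = -3*((x + x) + 7) = -3*(2*x + 7) = -3*(7 + 2*x) = -21 - 6*x)
r(R) = -2*(-2 + R)*(215 + R) (r(R) = -2*(R + 215)*(R - 2) = -2*(215 + R)*(-2 + R) = -2*(-2 + R)*(215 + R))
1/(r(H(-5, -14)) - 99007) = 1/((860 - 426*(-21 - 6*(-5)) - 2*(-21 - 6*(-5))**2) - 99007) = 1/((860 - 426*(-21 + 30) - 2*(-21 + 30)**2) - 99007) = 1/((860 - 426*9 - 2*9**2) - 99007) = 1/((860 - 3834 - 2*81) - 99007) = 1/((860 - 3834 - 162) - 99007) = 1/(-3136 - 99007) = 1/(-102143) = -1/102143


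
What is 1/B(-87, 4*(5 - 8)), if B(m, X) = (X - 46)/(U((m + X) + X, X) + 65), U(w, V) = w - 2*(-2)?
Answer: 21/29 ≈ 0.72414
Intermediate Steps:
U(w, V) = 4 + w (U(w, V) = w + 4 = 4 + w)
B(m, X) = (-46 + X)/(69 + m + 2*X) (B(m, X) = (X - 46)/((4 + ((m + X) + X)) + 65) = (-46 + X)/((4 + ((X + m) + X)) + 65) = (-46 + X)/((4 + (m + 2*X)) + 65) = (-46 + X)/((4 + m + 2*X) + 65) = (-46 + X)/(69 + m + 2*X))
1/B(-87, 4*(5 - 8)) = 1/((-46 + 4*(5 - 8))/(69 - 87 + 2*(4*(5 - 8)))) = 1/((-46 + 4*(-3))/(69 - 87 + 2*(4*(-3)))) = 1/((-46 - 12)/(69 - 87 + 2*(-12))) = 1/(-58/(69 - 87 - 24)) = 1/(-58/(-42)) = 1/(-1/42*(-58)) = 1/(29/21) = 21/29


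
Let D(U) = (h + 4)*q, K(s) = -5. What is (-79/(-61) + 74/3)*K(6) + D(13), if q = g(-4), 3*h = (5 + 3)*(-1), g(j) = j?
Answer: -24731/183 ≈ -135.14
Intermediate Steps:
h = -8/3 (h = ((5 + 3)*(-1))/3 = (8*(-1))/3 = (⅓)*(-8) = -8/3 ≈ -2.6667)
q = -4
D(U) = -16/3 (D(U) = (-8/3 + 4)*(-4) = (4/3)*(-4) = -16/3)
(-79/(-61) + 74/3)*K(6) + D(13) = (-79/(-61) + 74/3)*(-5) - 16/3 = (-79*(-1/61) + 74*(⅓))*(-5) - 16/3 = (79/61 + 74/3)*(-5) - 16/3 = (4751/183)*(-5) - 16/3 = -23755/183 - 16/3 = -24731/183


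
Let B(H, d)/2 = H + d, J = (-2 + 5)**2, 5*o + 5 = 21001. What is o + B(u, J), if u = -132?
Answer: 19766/5 ≈ 3953.2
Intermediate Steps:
o = 20996/5 (o = -1 + (1/5)*21001 = -1 + 21001/5 = 20996/5 ≈ 4199.2)
J = 9 (J = 3**2 = 9)
B(H, d) = 2*H + 2*d (B(H, d) = 2*(H + d) = 2*H + 2*d)
o + B(u, J) = 20996/5 + (2*(-132) + 2*9) = 20996/5 + (-264 + 18) = 20996/5 - 246 = 19766/5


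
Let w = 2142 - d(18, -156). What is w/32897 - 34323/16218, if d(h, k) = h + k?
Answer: -21414641/10461246 ≈ -2.0470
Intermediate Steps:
w = 2280 (w = 2142 - (18 - 156) = 2142 - 1*(-138) = 2142 + 138 = 2280)
w/32897 - 34323/16218 = 2280/32897 - 34323/16218 = 2280*(1/32897) - 34323*1/16218 = 2280/32897 - 673/318 = -21414641/10461246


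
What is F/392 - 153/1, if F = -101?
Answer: -60077/392 ≈ -153.26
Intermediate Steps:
F/392 - 153/1 = -101/392 - 153/1 = -101*1/392 - 153*1 = -101/392 - 153 = -60077/392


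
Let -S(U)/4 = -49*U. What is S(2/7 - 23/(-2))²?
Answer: 5336100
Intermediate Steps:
S(U) = 196*U (S(U) = -(-196)*U = 196*U)
S(2/7 - 23/(-2))² = (196*(2/7 - 23/(-2)))² = (196*(2*(⅐) - 23*(-½)))² = (196*(2/7 + 23/2))² = (196*(165/14))² = 2310² = 5336100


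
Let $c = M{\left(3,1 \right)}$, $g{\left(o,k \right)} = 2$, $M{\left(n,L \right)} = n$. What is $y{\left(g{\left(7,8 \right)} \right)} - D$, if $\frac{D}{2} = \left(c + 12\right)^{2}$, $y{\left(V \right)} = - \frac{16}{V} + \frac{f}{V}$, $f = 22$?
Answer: $-447$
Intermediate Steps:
$c = 3$
$y{\left(V \right)} = \frac{6}{V}$ ($y{\left(V \right)} = - \frac{16}{V} + \frac{22}{V} = \frac{6}{V}$)
$D = 450$ ($D = 2 \left(3 + 12\right)^{2} = 2 \cdot 15^{2} = 2 \cdot 225 = 450$)
$y{\left(g{\left(7,8 \right)} \right)} - D = \frac{6}{2} - 450 = 6 \cdot \frac{1}{2} - 450 = 3 - 450 = -447$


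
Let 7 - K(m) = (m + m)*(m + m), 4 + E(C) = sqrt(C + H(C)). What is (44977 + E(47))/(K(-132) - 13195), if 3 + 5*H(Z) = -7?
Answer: -14991/27628 - sqrt(5)/27628 ≈ -0.54268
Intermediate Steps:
H(Z) = -2 (H(Z) = -3/5 + (1/5)*(-7) = -3/5 - 7/5 = -2)
E(C) = -4 + sqrt(-2 + C) (E(C) = -4 + sqrt(C - 2) = -4 + sqrt(-2 + C))
K(m) = 7 - 4*m**2 (K(m) = 7 - (m + m)*(m + m) = 7 - 2*m*2*m = 7 - 4*m**2)
(44977 + E(47))/(K(-132) - 13195) = (44977 + (-4 + sqrt(-2 + 47)))/((7 - 4*(-132)**2) - 13195) = (44977 + (-4 + sqrt(45)))/((7 - 4*17424) - 13195) = (44977 + (-4 + 3*sqrt(5)))/((7 - 69696) - 13195) = (44973 + 3*sqrt(5))/(-69689 - 13195) = (44973 + 3*sqrt(5))/(-82884) = (44973 + 3*sqrt(5))*(-1/82884) = -14991/27628 - sqrt(5)/27628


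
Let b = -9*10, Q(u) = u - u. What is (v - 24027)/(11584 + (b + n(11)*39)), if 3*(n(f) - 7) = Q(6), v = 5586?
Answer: -18441/11767 ≈ -1.5672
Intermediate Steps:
Q(u) = 0
n(f) = 7 (n(f) = 7 + (1/3)*0 = 7 + 0 = 7)
b = -90
(v - 24027)/(11584 + (b + n(11)*39)) = (5586 - 24027)/(11584 + (-90 + 7*39)) = -18441/(11584 + (-90 + 273)) = -18441/(11584 + 183) = -18441/11767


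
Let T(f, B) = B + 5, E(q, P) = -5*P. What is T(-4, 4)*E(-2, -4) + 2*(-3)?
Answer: 174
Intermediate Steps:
T(f, B) = 5 + B
T(-4, 4)*E(-2, -4) + 2*(-3) = (5 + 4)*(-5*(-4)) + 2*(-3) = 9*20 - 6 = 180 - 6 = 174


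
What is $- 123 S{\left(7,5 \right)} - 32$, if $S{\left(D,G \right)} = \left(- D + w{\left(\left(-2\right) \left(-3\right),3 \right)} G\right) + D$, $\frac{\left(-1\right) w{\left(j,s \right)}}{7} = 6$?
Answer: $25798$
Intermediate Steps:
$w{\left(j,s \right)} = -42$ ($w{\left(j,s \right)} = \left(-7\right) 6 = -42$)
$S{\left(D,G \right)} = - 42 G$ ($S{\left(D,G \right)} = \left(- D - 42 G\right) + D = - 42 G$)
$- 123 S{\left(7,5 \right)} - 32 = - 123 \left(\left(-42\right) 5\right) - 32 = \left(-123\right) \left(-210\right) - 32 = 25830 - 32 = 25798$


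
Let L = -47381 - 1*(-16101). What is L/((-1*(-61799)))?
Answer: -31280/61799 ≈ -0.50616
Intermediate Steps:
L = -31280 (L = -47381 + 16101 = -31280)
L/((-1*(-61799))) = -31280/((-1*(-61799))) = -31280/61799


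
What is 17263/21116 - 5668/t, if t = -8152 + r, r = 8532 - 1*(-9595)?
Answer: 52512937/210632100 ≈ 0.24931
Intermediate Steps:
r = 18127 (r = 8532 + 9595 = 18127)
t = 9975 (t = -8152 + 18127 = 9975)
17263/21116 - 5668/t = 17263/21116 - 5668/9975 = 52512937/210632100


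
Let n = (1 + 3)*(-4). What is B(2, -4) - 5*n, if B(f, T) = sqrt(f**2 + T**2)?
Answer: 80 + 2*sqrt(5) ≈ 84.472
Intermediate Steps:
B(f, T) = sqrt(T**2 + f**2)
n = -16 (n = 4*(-4) = -16)
B(2, -4) - 5*n = sqrt((-4)**2 + 2**2) - 5*(-16) = sqrt(16 + 4) + 80 = sqrt(20) + 80 = 2*sqrt(5) + 80 = 80 + 2*sqrt(5)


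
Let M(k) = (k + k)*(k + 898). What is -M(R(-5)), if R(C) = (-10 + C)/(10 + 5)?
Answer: 1794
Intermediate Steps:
R(C) = -⅔ + C/15 (R(C) = (-10 + C)/15 = (-10 + C)*(1/15) = -⅔ + C/15)
M(k) = 2*k*(898 + k) (M(k) = (2*k)*(898 + k) = 2*k*(898 + k))
-M(R(-5)) = -2*(-⅔ + (1/15)*(-5))*(898 + (-⅔ + (1/15)*(-5))) = -2*(-⅔ - ⅓)*(898 + (-⅔ - ⅓)) = -2*(-1)*(898 - 1) = -2*(-1)*897 = -1*(-1794) = 1794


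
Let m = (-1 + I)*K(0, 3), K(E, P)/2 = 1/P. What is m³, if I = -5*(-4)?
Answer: 54872/27 ≈ 2032.3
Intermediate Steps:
K(E, P) = 2/P
I = 20
m = 38/3 (m = (-1 + 20)*(2/3) = 19*(2*(⅓)) = 19*(⅔) = 38/3 ≈ 12.667)
m³ = (38/3)³ = 54872/27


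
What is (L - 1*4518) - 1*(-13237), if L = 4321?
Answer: 13040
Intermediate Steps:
(L - 1*4518) - 1*(-13237) = (4321 - 1*4518) - 1*(-13237) = (4321 - 4518) + 13237 = -197 + 13237 = 13040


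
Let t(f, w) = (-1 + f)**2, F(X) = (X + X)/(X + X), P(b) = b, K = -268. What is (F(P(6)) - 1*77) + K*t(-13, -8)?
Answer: -52604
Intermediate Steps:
F(X) = 1 (F(X) = (2*X)/((2*X)) = (2*X)*(1/(2*X)) = 1)
(F(P(6)) - 1*77) + K*t(-13, -8) = (1 - 1*77) - 268*(-1 - 13)**2 = (1 - 77) - 268*(-14)**2 = -76 - 268*196 = -76 - 52528 = -52604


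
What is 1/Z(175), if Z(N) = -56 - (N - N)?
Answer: -1/56 ≈ -0.017857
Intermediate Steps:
Z(N) = -56 (Z(N) = -56 - 1*0 = -56 + 0 = -56)
1/Z(175) = 1/(-56) = -1/56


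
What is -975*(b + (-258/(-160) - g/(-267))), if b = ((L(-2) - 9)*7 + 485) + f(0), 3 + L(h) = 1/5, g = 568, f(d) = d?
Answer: -563884555/1424 ≈ -3.9599e+5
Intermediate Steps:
L(h) = -14/5 (L(h) = -3 + 1/5 = -3 + ⅕ = -14/5)
b = 2012/5 (b = ((-14/5 - 9)*7 + 485) + 0 = (-59/5*7 + 485) + 0 = (-413/5 + 485) + 0 = 2012/5 + 0 = 2012/5 ≈ 402.40)
-975*(b + (-258/(-160) - g/(-267))) = -975*(2012/5 + (-258/(-160) - 568/(-267))) = -975*(2012/5 + (-258*(-1/160) - 568*(-1)/267)) = -975*(2012/5 + (129/80 - 1*(-568/267))) = -975*(2012/5 + (129/80 + 568/267)) = -975*(2012/5 + 79883/21360) = -975*8675147/21360 = -563884555/1424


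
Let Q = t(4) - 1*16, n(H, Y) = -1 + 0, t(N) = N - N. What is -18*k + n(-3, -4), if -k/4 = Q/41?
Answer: -1193/41 ≈ -29.098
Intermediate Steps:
t(N) = 0
n(H, Y) = -1
Q = -16 (Q = 0 - 1*16 = 0 - 16 = -16)
k = 64/41 (k = -(-64)/41 = -4*(-16/41) = 64/41 ≈ 1.5610)
-18*k + n(-3, -4) = -18*64/41 - 1 = -1152/41 - 1 = -1193/41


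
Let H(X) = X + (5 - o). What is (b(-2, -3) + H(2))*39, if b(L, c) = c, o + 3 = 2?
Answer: 195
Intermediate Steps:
o = -1 (o = -3 + 2 = -1)
H(X) = 6 + X (H(X) = X + (5 - 1*(-1)) = X + (5 + 1) = X + 6 = 6 + X)
(b(-2, -3) + H(2))*39 = (-3 + (6 + 2))*39 = (-3 + 8)*39 = 5*39 = 195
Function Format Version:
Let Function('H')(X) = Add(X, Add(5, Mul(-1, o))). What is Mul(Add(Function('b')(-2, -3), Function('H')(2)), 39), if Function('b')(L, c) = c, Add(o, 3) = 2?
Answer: 195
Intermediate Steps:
o = -1 (o = Add(-3, 2) = -1)
Function('H')(X) = Add(6, X) (Function('H')(X) = Add(X, Add(5, Mul(-1, -1))) = Add(X, Add(5, 1)) = Add(X, 6) = Add(6, X))
Mul(Add(Function('b')(-2, -3), Function('H')(2)), 39) = Mul(Add(-3, Add(6, 2)), 39) = Mul(Add(-3, 8), 39) = Mul(5, 39) = 195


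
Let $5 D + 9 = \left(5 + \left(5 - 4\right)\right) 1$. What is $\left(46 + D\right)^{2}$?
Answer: $\frac{51529}{25} \approx 2061.2$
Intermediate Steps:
$D = - \frac{3}{5}$ ($D = - \frac{9}{5} + \frac{\left(5 + \left(5 - 4\right)\right) 1}{5} = - \frac{9}{5} + \frac{\left(5 + 1\right) 1}{5} = - \frac{9}{5} + \frac{6 \cdot 1}{5} = - \frac{9}{5} + \frac{1}{5} \cdot 6 = - \frac{9}{5} + \frac{6}{5} = - \frac{3}{5} \approx -0.6$)
$\left(46 + D\right)^{2} = \left(46 - \frac{3}{5}\right)^{2} = \left(\frac{227}{5}\right)^{2} = \frac{51529}{25}$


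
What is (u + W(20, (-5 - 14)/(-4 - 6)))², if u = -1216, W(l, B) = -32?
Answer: 1557504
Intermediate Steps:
(u + W(20, (-5 - 14)/(-4 - 6)))² = (-1216 - 32)² = (-1248)² = 1557504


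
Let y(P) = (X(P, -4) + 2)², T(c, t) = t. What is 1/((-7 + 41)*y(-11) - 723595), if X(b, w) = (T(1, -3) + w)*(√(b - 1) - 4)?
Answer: I/(-712987*I + 28560*√3) ≈ -1.3958e-6 + 9.6843e-8*I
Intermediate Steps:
X(b, w) = (-4 + √(-1 + b))*(-3 + w) (X(b, w) = (-3 + w)*(√(b - 1) - 4) = (-3 + w)*(√(-1 + b) - 4) = (-3 + w)*(-4 + √(-1 + b)) = (-4 + √(-1 + b))*(-3 + w))
y(P) = (30 - 7*√(-1 + P))² (y(P) = ((12 - 4*(-4) - 3*√(-1 + P) - 4*√(-1 + P)) + 2)² = ((12 + 16 - 3*√(-1 + P) - 4*√(-1 + P)) + 2)² = ((28 - 7*√(-1 + P)) + 2)² = (30 - 7*√(-1 + P))²)
1/((-7 + 41)*y(-11) - 723595) = 1/((-7 + 41)*(30 - 7*√(-1 - 11))² - 723595) = 1/(34*(30 - 14*I*√3)² - 723595) = 1/(-723595 + 34*(30 - 14*I*√3)²)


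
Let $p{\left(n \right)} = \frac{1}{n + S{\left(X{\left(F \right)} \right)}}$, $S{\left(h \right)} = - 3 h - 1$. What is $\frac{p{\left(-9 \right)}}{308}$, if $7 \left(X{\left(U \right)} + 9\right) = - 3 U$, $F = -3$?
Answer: $\frac{1}{4048} \approx 0.00024704$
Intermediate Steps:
$X{\left(U \right)} = -9 - \frac{3 U}{7}$ ($X{\left(U \right)} = -9 + \frac{\left(-3\right) U}{7} = -9 - \frac{3 U}{7}$)
$S{\left(h \right)} = -1 - 3 h$
$p{\left(n \right)} = \frac{1}{\frac{155}{7} + n}$ ($p{\left(n \right)} = \frac{1}{n - \left(1 + 3 \left(-9 - - \frac{9}{7}\right)\right)} = \frac{1}{n - \left(1 + 3 \left(-9 + \frac{9}{7}\right)\right)} = \frac{1}{n - - \frac{155}{7}} = \frac{1}{n + \left(-1 + \frac{162}{7}\right)} = \frac{1}{n + \frac{155}{7}} = \frac{1}{\frac{155}{7} + n}$)
$\frac{p{\left(-9 \right)}}{308} = \frac{7 \frac{1}{155 + 7 \left(-9\right)}}{308} = \frac{7}{155 - 63} \cdot \frac{1}{308} = \frac{7}{92} \cdot \frac{1}{308} = \frac{1}{4048}$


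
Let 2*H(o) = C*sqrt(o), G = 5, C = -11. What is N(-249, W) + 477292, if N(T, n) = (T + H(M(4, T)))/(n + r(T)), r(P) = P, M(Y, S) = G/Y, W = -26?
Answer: 131255549/275 + sqrt(5)/100 ≈ 4.7729e+5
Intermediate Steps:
M(Y, S) = 5/Y
H(o) = -11*sqrt(o)/2 (H(o) = (-11*sqrt(o))/2 = -11*sqrt(o)/2)
N(T, n) = (T - 11*sqrt(5)/4)/(T + n) (N(T, n) = (T - 11*sqrt(5)/2/2)/(n + T) = (T - 11*sqrt(5)/2/2)/(T + n) = (T - 11*sqrt(5)/4)/(T + n))
N(-249, W) + 477292 = (-249 - 11*sqrt(5)/4)/(-249 - 26) + 477292 = (-249 - 11*sqrt(5)/4)/(-275) + 477292 = -(-249 - 11*sqrt(5)/4)/275 + 477292 = (249/275 + sqrt(5)/100) + 477292 = 131255549/275 + sqrt(5)/100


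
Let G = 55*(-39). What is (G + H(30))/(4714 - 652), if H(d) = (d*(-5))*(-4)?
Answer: -515/1354 ≈ -0.38035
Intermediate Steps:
G = -2145
H(d) = 20*d (H(d) = -5*d*(-4) = 20*d)
(G + H(30))/(4714 - 652) = (-2145 + 20*30)/(4714 - 652) = (-2145 + 600)/4062 = -1545*1/4062 = -515/1354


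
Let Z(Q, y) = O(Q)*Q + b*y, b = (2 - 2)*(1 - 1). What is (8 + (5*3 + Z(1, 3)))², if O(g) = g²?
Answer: 576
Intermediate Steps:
b = 0 (b = 0*0 = 0)
Z(Q, y) = Q³ (Z(Q, y) = Q²*Q + 0*y = Q³ + 0 = Q³)
(8 + (5*3 + Z(1, 3)))² = (8 + (5*3 + 1³))² = (8 + (15 + 1))² = (8 + 16)² = 24² = 576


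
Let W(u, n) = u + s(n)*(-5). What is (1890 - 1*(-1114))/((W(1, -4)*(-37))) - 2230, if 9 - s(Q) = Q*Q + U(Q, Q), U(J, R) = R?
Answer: -330791/148 ≈ -2235.1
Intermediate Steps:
s(Q) = 9 - Q - Q**2 (s(Q) = 9 - (Q*Q + Q) = 9 - (Q**2 + Q) = 9 - (Q + Q**2) = 9 + (-Q - Q**2) = 9 - Q - Q**2)
W(u, n) = -45 + u + 5*n + 5*n**2 (W(u, n) = u + (9 - n - n**2)*(-5) = u + (-45 + 5*n + 5*n**2) = -45 + u + 5*n + 5*n**2)
(1890 - 1*(-1114))/((W(1, -4)*(-37))) - 2230 = (1890 - 1*(-1114))/(((-45 + 1 + 5*(-4) + 5*(-4)**2)*(-37))) - 2230 = (1890 + 1114)/(((-45 + 1 - 20 + 5*16)*(-37))) - 2230 = 3004/(((-45 + 1 - 20 + 80)*(-37))) - 2230 = 3004/((16*(-37))) - 2230 = 3004/(-592) - 2230 = 3004*(-1/592) - 2230 = -751/148 - 2230 = -330791/148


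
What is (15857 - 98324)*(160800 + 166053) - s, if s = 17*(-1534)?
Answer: -26954560273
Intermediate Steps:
s = -26078
(15857 - 98324)*(160800 + 166053) - s = (15857 - 98324)*(160800 + 166053) - 1*(-26078) = -82467*326853 + 26078 = -26954586351 + 26078 = -26954560273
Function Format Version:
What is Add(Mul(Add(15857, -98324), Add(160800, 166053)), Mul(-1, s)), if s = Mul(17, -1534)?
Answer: -26954560273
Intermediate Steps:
s = -26078
Add(Mul(Add(15857, -98324), Add(160800, 166053)), Mul(-1, s)) = Add(Mul(Add(15857, -98324), Add(160800, 166053)), Mul(-1, -26078)) = Add(Mul(-82467, 326853), 26078) = Add(-26954586351, 26078) = -26954560273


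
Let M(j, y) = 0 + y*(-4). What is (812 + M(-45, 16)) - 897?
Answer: -149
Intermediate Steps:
M(j, y) = -4*y (M(j, y) = 0 - 4*y = -4*y)
(812 + M(-45, 16)) - 897 = (812 - 4*16) - 897 = (812 - 64) - 897 = 748 - 897 = -149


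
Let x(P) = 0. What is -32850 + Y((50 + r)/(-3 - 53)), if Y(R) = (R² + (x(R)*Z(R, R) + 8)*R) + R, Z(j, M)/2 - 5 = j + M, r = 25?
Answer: -103049775/3136 ≈ -32860.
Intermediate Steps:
Z(j, M) = 10 + 2*M + 2*j (Z(j, M) = 10 + 2*(j + M) = 10 + 2*(M + j) = 10 + (2*M + 2*j) = 10 + 2*M + 2*j)
Y(R) = R² + 9*R (Y(R) = (R² + (0*(10 + 2*R + 2*R) + 8)*R) + R = (R² + (0*(10 + 4*R) + 8)*R) + R = (R² + (0 + 8)*R) + R = (R² + 8*R) + R = R² + 9*R)
-32850 + Y((50 + r)/(-3 - 53)) = -32850 + ((50 + 25)/(-3 - 53))*(9 + (50 + 25)/(-3 - 53)) = -32850 + (75/(-56))*(9 + 75/(-56)) = -32850 + (75*(-1/56))*(9 + 75*(-1/56)) = -32850 - 75*(9 - 75/56)/56 = -32850 - 75/56*429/56 = -32850 - 32175/3136 = -103049775/3136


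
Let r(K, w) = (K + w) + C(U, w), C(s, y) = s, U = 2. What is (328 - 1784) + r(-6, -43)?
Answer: -1503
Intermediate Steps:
r(K, w) = 2 + K + w (r(K, w) = (K + w) + 2 = 2 + K + w)
(328 - 1784) + r(-6, -43) = (328 - 1784) + (2 - 6 - 43) = -1456 - 47 = -1503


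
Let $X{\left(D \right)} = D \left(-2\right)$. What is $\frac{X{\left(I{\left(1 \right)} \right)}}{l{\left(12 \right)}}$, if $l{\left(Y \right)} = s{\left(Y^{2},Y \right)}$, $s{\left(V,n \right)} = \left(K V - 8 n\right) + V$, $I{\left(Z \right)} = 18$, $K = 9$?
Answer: $- \frac{3}{112} \approx -0.026786$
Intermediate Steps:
$X{\left(D \right)} = - 2 D$
$s{\left(V,n \right)} = - 8 n + 10 V$ ($s{\left(V,n \right)} = \left(9 V - 8 n\right) + V = \left(- 8 n + 9 V\right) + V = - 8 n + 10 V$)
$l{\left(Y \right)} = - 8 Y + 10 Y^{2}$
$\frac{X{\left(I{\left(1 \right)} \right)}}{l{\left(12 \right)}} = \frac{\left(-2\right) 18}{2 \cdot 12 \left(-4 + 5 \cdot 12\right)} = - \frac{36}{2 \cdot 12 \left(-4 + 60\right)} = - \frac{36}{2 \cdot 12 \cdot 56} = - \frac{36}{1344} = \left(-36\right) \frac{1}{1344} = - \frac{3}{112}$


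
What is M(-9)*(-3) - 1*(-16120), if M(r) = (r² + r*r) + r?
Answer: 15661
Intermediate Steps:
M(r) = r + 2*r² (M(r) = (r² + r²) + r = 2*r² + r = r + 2*r²)
M(-9)*(-3) - 1*(-16120) = -9*(1 + 2*(-9))*(-3) - 1*(-16120) = -9*(1 - 18)*(-3) + 16120 = -9*(-17)*(-3) + 16120 = 153*(-3) + 16120 = -459 + 16120 = 15661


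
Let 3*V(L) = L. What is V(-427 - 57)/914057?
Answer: -484/2742171 ≈ -0.00017650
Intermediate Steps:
V(L) = L/3
V(-427 - 57)/914057 = ((-427 - 57)/3)/914057 = ((1/3)*(-484))*(1/914057) = -484/3*1/914057 = -484/2742171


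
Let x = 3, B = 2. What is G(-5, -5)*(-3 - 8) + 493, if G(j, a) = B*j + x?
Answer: 570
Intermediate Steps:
G(j, a) = 3 + 2*j (G(j, a) = 2*j + 3 = 3 + 2*j)
G(-5, -5)*(-3 - 8) + 493 = (3 + 2*(-5))*(-3 - 8) + 493 = (3 - 10)*(-11) + 493 = -7*(-11) + 493 = 77 + 493 = 570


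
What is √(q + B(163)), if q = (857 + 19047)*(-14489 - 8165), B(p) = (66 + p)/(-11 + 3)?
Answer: 583*I*√21226/4 ≈ 21235.0*I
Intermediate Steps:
B(p) = -33/4 - p/8 (B(p) = (66 + p)/(-8) = (66 + p)*(-⅛) = -33/4 - p/8)
q = -450905216 (q = 19904*(-22654) = -450905216)
√(q + B(163)) = √(-450905216 + (-33/4 - ⅛*163)) = √(-450905216 + (-33/4 - 163/8)) = √(-450905216 - 229/8) = √(-3607241957/8) = 583*I*√21226/4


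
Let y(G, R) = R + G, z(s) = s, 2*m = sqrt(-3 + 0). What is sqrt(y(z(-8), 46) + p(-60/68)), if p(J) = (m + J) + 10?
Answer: sqrt(54468 + 578*I*sqrt(3))/34 ≈ 6.8645 + 0.06308*I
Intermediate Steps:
m = I*sqrt(3)/2 (m = sqrt(-3 + 0)/2 = sqrt(-3)/2 = (I*sqrt(3))/2 = I*sqrt(3)/2 ≈ 0.86602*I)
p(J) = 10 + J + I*sqrt(3)/2 (p(J) = (I*sqrt(3)/2 + J) + 10 = (J + I*sqrt(3)/2) + 10 = 10 + J + I*sqrt(3)/2)
y(G, R) = G + R
sqrt(y(z(-8), 46) + p(-60/68)) = sqrt((-8 + 46) + (10 - 60/68 + I*sqrt(3)/2)) = sqrt(38 + (10 - 60*1/68 + I*sqrt(3)/2)) = sqrt(38 + (10 - 15/17 + I*sqrt(3)/2)) = sqrt(38 + (155/17 + I*sqrt(3)/2)) = sqrt(801/17 + I*sqrt(3)/2)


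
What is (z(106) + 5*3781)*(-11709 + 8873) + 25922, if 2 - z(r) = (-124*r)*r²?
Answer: -418891044954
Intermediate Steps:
z(r) = 2 + 124*r³ (z(r) = 2 - (-124*r)*r² = 2 - (-124)*r³ = 2 + 124*r³)
(z(106) + 5*3781)*(-11709 + 8873) + 25922 = ((2 + 124*106³) + 5*3781)*(-11709 + 8873) + 25922 = ((2 + 124*1191016) + 18905)*(-2836) + 25922 = ((2 + 147685984) + 18905)*(-2836) + 25922 = (147685986 + 18905)*(-2836) + 25922 = 147704891*(-2836) + 25922 = -418891070876 + 25922 = -418891044954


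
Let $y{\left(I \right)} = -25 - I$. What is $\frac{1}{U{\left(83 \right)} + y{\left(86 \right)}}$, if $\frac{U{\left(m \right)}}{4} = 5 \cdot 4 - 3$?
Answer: $- \frac{1}{43} \approx -0.023256$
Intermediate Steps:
$U{\left(m \right)} = 68$ ($U{\left(m \right)} = 4 \left(5 \cdot 4 - 3\right) = 4 \left(20 - 3\right) = 4 \cdot 17 = 68$)
$\frac{1}{U{\left(83 \right)} + y{\left(86 \right)}} = \frac{1}{68 - 111} = \frac{1}{-43} = - \frac{1}{43}$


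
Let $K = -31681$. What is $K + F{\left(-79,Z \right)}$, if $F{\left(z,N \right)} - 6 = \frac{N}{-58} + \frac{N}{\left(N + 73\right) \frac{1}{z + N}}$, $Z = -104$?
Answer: $- \frac{29026141}{899} \approx -32287.0$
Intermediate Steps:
$F{\left(z,N \right)} = 6 - \frac{N}{58} + \frac{N \left(N + z\right)}{73 + N}$ ($F{\left(z,N \right)} = 6 + \left(\frac{N}{-58} + \frac{N}{\left(N + 73\right) \frac{1}{z + N}}\right) = 6 + \left(N \left(- \frac{1}{58}\right) + \frac{N}{\left(73 + N\right) \frac{1}{N + z}}\right) = 6 - \left(\frac{N}{58} - \frac{N}{\frac{1}{N + z} \left(73 + N\right)}\right) = 6 + \left(- \frac{N}{58} + N \frac{N + z}{73 + N}\right) = 6 - \left(\frac{N}{58} - \frac{N \left(N + z\right)}{73 + N}\right) = 6 - \frac{N}{58} + \frac{N \left(N + z\right)}{73 + N}$)
$K + F{\left(-79,Z \right)} = -31681 + \frac{25404 + 57 \left(-104\right)^{2} + 275 \left(-104\right) + 58 \left(-104\right) \left(-79\right)}{58 \left(73 - 104\right)} = -31681 + \frac{25404 + 57 \cdot 10816 - 28600 + 476528}{58 \left(-31\right)} = -31681 + \frac{1}{58} \left(- \frac{1}{31}\right) \left(25404 + 616512 - 28600 + 476528\right) = -31681 + \frac{1}{58} \left(- \frac{1}{31}\right) 1089844 = -31681 - \frac{544922}{899} = - \frac{29026141}{899}$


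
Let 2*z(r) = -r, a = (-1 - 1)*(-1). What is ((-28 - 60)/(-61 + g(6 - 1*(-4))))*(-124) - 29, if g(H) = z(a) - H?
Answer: -1625/9 ≈ -180.56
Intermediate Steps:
a = 2 (a = -2*(-1) = 2)
z(r) = -r/2 (z(r) = (-r)/2 = -r/2)
g(H) = -1 - H (g(H) = -½*2 - H = -1 - H)
((-28 - 60)/(-61 + g(6 - 1*(-4))))*(-124) - 29 = ((-28 - 60)/(-61 + (-1 - (6 - 1*(-4)))))*(-124) - 29 = -88/(-61 + (-1 - (6 + 4)))*(-124) - 29 = -88/(-61 + (-1 - 1*10))*(-124) - 29 = -88/(-61 + (-1 - 10))*(-124) - 29 = -88/(-61 - 11)*(-124) - 29 = -88/(-72)*(-124) - 29 = -88*(-1/72)*(-124) - 29 = (11/9)*(-124) - 29 = -1364/9 - 29 = -1625/9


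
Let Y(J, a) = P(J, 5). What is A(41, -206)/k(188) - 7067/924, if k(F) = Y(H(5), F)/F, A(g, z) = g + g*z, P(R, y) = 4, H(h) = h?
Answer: -365019407/924 ≈ -3.9504e+5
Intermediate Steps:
Y(J, a) = 4
k(F) = 4/F
A(41, -206)/k(188) - 7067/924 = (41*(1 - 206))/((4/188)) - 7067/924 = (41*(-205))/((4*(1/188))) - 7067*1/924 = -8405/1/47 - 7067/924 = -8405*47 - 7067/924 = -395035 - 7067/924 = -365019407/924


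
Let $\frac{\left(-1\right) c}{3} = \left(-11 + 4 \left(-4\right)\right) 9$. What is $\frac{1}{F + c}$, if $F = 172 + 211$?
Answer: $\frac{1}{1112} \approx 0.00089928$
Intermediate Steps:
$c = 729$ ($c = - 3 \left(-11 + 4 \left(-4\right)\right) 9 = - 3 \left(-11 - 16\right) 9 = - 3 \left(\left(-27\right) 9\right) = \left(-3\right) \left(-243\right) = 729$)
$F = 383$
$\frac{1}{F + c} = \frac{1}{383 + 729} = \frac{1}{1112}$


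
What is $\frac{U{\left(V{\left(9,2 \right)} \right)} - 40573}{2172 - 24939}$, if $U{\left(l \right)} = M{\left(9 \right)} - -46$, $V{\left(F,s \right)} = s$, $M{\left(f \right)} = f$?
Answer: $\frac{13506}{7589} \approx 1.7797$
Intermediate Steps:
$U{\left(l \right)} = 55$ ($U{\left(l \right)} = 9 - -46 = 9 + 46 = 55$)
$\frac{U{\left(V{\left(9,2 \right)} \right)} - 40573}{2172 - 24939} = \frac{55 - 40573}{2172 - 24939} = - \frac{40518}{-22767} = \left(-40518\right) \left(- \frac{1}{22767}\right) = \frac{13506}{7589}$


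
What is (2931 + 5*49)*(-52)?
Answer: -165152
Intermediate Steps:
(2931 + 5*49)*(-52) = (2931 + 245)*(-52) = 3176*(-52) = -165152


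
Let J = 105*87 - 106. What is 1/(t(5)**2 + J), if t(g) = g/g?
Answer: 1/9030 ≈ 0.00011074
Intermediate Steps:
t(g) = 1
J = 9029 (J = 9135 - 106 = 9029)
1/(t(5)**2 + J) = 1/(1**2 + 9029) = 1/(1 + 9029) = 1/9030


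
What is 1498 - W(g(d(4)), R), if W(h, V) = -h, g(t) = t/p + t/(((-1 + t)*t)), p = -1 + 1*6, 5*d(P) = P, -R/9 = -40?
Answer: 37329/25 ≈ 1493.2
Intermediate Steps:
R = 360 (R = -9*(-40) = 360)
d(P) = P/5
p = 5 (p = -1 + 6 = 5)
g(t) = 1/(-1 + t) + t/5 (g(t) = t/5 + t/(((-1 + t)*t)) = t*(1/5) + t/((t*(-1 + t))) = t/5 + t*(1/(t*(-1 + t))) = t/5 + 1/(-1 + t) = 1/(-1 + t) + t/5)
1498 - W(g(d(4)), R) = 1498 - (-1)*(5 + ((1/5)*4)**2 - 4/5)/(5*(-1 + (1/5)*4)) = 1498 - (-1)*(5 + (4/5)**2 - 1*4/5)/(5*(-1 + 4/5)) = 1498 - (-1)*(5 + 16/25 - 4/5)/(5*(-1/5)) = 1498 - (-1)*(1/5)*(-5)*(121/25) = 1498 - (-1)*(-121)/25 = 1498 - 1*121/25 = 1498 - 121/25 = 37329/25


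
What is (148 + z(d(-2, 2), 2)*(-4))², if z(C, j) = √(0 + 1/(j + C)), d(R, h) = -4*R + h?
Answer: 65716/3 - 592*√3/3 ≈ 21564.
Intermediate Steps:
d(R, h) = h - 4*R
z(C, j) = √(1/(C + j)) (z(C, j) = √(0 + 1/(C + j)) = √(1/(C + j)))
(148 + z(d(-2, 2), 2)*(-4))² = (148 + √(1/((2 - 4*(-2)) + 2))*(-4))² = (148 + √(1/((2 + 8) + 2))*(-4))² = (148 + √(1/(10 + 2))*(-4))² = (148 + √(1/12)*(-4))² = (148 + (√3/6)*(-4))² = (148 - 2*√3/3)²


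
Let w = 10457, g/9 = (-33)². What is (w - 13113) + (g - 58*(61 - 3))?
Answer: 3781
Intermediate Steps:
g = 9801 (g = 9*(-33)² = 9*1089 = 9801)
(w - 13113) + (g - 58*(61 - 3)) = (10457 - 13113) + (9801 - 58*(61 - 3)) = -2656 + (9801 - 58*58) = -2656 + (9801 - 3364) = -2656 + 6437 = 3781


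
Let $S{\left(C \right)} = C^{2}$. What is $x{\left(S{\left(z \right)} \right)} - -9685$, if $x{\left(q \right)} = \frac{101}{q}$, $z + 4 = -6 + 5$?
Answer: $\frac{242226}{25} \approx 9689.0$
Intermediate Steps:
$z = -5$ ($z = -4 + \left(-6 + 5\right) = -4 - 1 = -5$)
$x{\left(S{\left(z \right)} \right)} - -9685 = \frac{101}{\left(-5\right)^{2}} - -9685 = \frac{101}{25} + 9685 = \frac{242226}{25}$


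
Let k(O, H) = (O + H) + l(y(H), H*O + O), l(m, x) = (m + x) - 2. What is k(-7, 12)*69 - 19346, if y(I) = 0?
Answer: -25418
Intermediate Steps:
l(m, x) = -2 + m + x
k(O, H) = -2 + H + 2*O + H*O (k(O, H) = (O + H) + (-2 + 0 + (H*O + O)) = (H + O) + (-2 + 0 + (O + H*O)) = (H + O) + (-2 + O + H*O) = -2 + H + 2*O + H*O)
k(-7, 12)*69 - 19346 = (-2 + 12 - 7 - 7*(1 + 12))*69 - 19346 = (-2 + 12 - 7 - 7*13)*69 - 19346 = (-2 + 12 - 7 - 91)*69 - 19346 = -88*69 - 19346 = -6072 - 19346 = -25418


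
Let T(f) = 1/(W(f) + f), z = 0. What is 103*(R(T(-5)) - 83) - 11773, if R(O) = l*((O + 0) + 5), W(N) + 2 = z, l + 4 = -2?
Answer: -163266/7 ≈ -23324.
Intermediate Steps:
l = -6 (l = -4 - 2 = -6)
W(N) = -2 (W(N) = -2 + 0 = -2)
T(f) = 1/(-2 + f)
R(O) = -30 - 6*O (R(O) = -6*((O + 0) + 5) = -6*(O + 5) = -6*(5 + O) = -30 - 6*O)
103*(R(T(-5)) - 83) - 11773 = 103*((-30 - 6/(-2 - 5)) - 83) - 11773 = 103*((-30 - 6/(-7)) - 83) - 11773 = 103*((-30 - 6*(-⅐)) - 83) - 11773 = 103*((-30 + 6/7) - 83) - 11773 = 103*(-204/7 - 83) - 11773 = 103*(-785/7) - 11773 = -80855/7 - 11773 = -163266/7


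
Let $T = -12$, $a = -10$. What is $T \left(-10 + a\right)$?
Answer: $240$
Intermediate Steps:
$T \left(-10 + a\right) = - 12 \left(-10 - 10\right) = \left(-12\right) \left(-20\right) = 240$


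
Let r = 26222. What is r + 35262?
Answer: 61484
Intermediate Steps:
r + 35262 = 26222 + 35262 = 61484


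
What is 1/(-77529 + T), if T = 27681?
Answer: -1/49848 ≈ -2.0061e-5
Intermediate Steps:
1/(-77529 + T) = 1/(-77529 + 27681) = 1/(-49848) = -1/49848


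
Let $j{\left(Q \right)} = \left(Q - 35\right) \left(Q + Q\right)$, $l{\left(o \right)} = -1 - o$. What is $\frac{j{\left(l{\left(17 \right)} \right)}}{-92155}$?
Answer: $- \frac{1908}{92155} \approx -0.020704$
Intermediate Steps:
$j{\left(Q \right)} = 2 Q \left(-35 + Q\right)$ ($j{\left(Q \right)} = \left(-35 + Q\right) 2 Q = 2 Q \left(-35 + Q\right)$)
$\frac{j{\left(l{\left(17 \right)} \right)}}{-92155} = \frac{2 \left(-1 - 17\right) \left(-35 - 18\right)}{-92155} = 2 \left(-1 - 17\right) \left(-35 - 18\right) \left(- \frac{1}{92155}\right) = 2 \left(-18\right) \left(-35 - 18\right) \left(- \frac{1}{92155}\right) = 2 \left(-18\right) \left(-53\right) \left(- \frac{1}{92155}\right) = 1908 \left(- \frac{1}{92155}\right) = - \frac{1908}{92155}$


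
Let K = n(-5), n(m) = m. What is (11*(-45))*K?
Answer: 2475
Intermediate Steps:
K = -5
(11*(-45))*K = (11*(-45))*(-5) = -495*(-5) = 2475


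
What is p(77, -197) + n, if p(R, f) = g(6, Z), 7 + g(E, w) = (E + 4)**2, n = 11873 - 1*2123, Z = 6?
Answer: 9843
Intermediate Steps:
n = 9750 (n = 11873 - 2123 = 9750)
g(E, w) = -7 + (4 + E)**2 (g(E, w) = -7 + (E + 4)**2 = -7 + (4 + E)**2)
p(R, f) = 93 (p(R, f) = -7 + (4 + 6)**2 = -7 + 10**2 = -7 + 100 = 93)
p(77, -197) + n = 93 + 9750 = 9843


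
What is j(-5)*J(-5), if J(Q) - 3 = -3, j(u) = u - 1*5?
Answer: 0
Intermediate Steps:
j(u) = -5 + u (j(u) = u - 5 = -5 + u)
J(Q) = 0 (J(Q) = 3 - 3 = 0)
j(-5)*J(-5) = (-5 - 5)*0 = -10*0 = 0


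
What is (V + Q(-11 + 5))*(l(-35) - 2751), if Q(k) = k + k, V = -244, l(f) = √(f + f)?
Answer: 704256 - 256*I*√70 ≈ 7.0426e+5 - 2141.9*I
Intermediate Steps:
l(f) = √2*√f (l(f) = √(2*f) = √2*√f)
Q(k) = 2*k
(V + Q(-11 + 5))*(l(-35) - 2751) = (-244 + 2*(-11 + 5))*(√2*√(-35) - 2751) = (-244 + 2*(-6))*(√2*(I*√35) - 2751) = (-244 - 12)*(I*√70 - 2751) = -256*(-2751 + I*√70) = 704256 - 256*I*√70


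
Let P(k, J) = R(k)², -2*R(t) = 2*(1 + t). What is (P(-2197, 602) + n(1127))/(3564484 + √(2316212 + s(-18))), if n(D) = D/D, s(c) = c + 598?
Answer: 4297357059457/3176385967366 - 4822417*√579198/6352771934732 ≈ 1.3523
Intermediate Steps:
s(c) = 598 + c
n(D) = 1
R(t) = -1 - t (R(t) = -(1 + t) = -(2 + 2*t)/2 = -1 - t)
P(k, J) = (-1 - k)²
(P(-2197, 602) + n(1127))/(3564484 + √(2316212 + s(-18))) = ((1 - 2197)² + 1)/(3564484 + √(2316212 + (598 - 18))) = ((-2196)² + 1)/(3564484 + √(2316212 + 580)) = (4822416 + 1)/(3564484 + √2316792) = 4822417/(3564484 + 2*√579198)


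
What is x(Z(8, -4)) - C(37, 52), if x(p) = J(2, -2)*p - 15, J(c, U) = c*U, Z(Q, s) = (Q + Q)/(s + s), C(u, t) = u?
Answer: -44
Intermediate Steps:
Z(Q, s) = Q/s (Z(Q, s) = (2*Q)/((2*s)) = (2*Q)*(1/(2*s)) = Q/s)
J(c, U) = U*c
x(p) = -15 - 4*p (x(p) = (-2*2)*p - 15 = -4*p - 15 = -15 - 4*p)
x(Z(8, -4)) - C(37, 52) = (-15 - 32/(-4)) - 1*37 = (-15 - 32*(-1)/4) - 37 = (-15 - 4*(-2)) - 37 = (-15 + 8) - 37 = -7 - 37 = -44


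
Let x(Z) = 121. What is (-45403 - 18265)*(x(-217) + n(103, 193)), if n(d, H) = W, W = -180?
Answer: 3756412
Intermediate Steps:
n(d, H) = -180
(-45403 - 18265)*(x(-217) + n(103, 193)) = (-45403 - 18265)*(121 - 180) = -63668*(-59) = 3756412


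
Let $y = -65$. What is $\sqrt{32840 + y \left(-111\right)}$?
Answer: $\sqrt{40055} \approx 200.14$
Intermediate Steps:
$\sqrt{32840 + y \left(-111\right)} = \sqrt{32840 - -7215} = \sqrt{32840 + 7215} = \sqrt{40055}$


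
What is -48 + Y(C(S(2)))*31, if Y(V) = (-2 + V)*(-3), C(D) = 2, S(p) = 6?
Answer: -48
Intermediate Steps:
Y(V) = 6 - 3*V
-48 + Y(C(S(2)))*31 = -48 + (6 - 3*2)*31 = -48 + (6 - 6)*31 = -48 + 0*31 = -48 + 0 = -48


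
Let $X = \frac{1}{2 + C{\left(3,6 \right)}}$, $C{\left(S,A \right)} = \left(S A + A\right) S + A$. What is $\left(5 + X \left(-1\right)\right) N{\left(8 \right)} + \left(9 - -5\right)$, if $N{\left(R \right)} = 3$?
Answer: $\frac{2317}{80} \approx 28.962$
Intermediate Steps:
$C{\left(S,A \right)} = A + S \left(A + A S\right)$ ($C{\left(S,A \right)} = \left(A S + A\right) S + A = \left(A + A S\right) S + A = S \left(A + A S\right) + A = A + S \left(A + A S\right)$)
$X = \frac{1}{80}$ ($X = \frac{1}{2 + 6 \left(1 + 3 + 3^{2}\right)} = \frac{1}{2 + 6 \left(1 + 3 + 9\right)} = \frac{1}{2 + 6 \cdot 13} = \frac{1}{2 + 78} = \frac{1}{80} \approx 0.0125$)
$\left(5 + X \left(-1\right)\right) N{\left(8 \right)} + \left(9 - -5\right) = \left(5 + \frac{1}{80} \left(-1\right)\right) 3 + \left(9 - -5\right) = \left(5 - \frac{1}{80}\right) 3 + \left(9 + 5\right) = \frac{399}{80} \cdot 3 + 14 = \frac{1197}{80} + 14 = \frac{2317}{80}$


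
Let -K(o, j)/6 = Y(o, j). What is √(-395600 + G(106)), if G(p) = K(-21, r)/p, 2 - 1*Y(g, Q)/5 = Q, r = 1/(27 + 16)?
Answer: 5*I*√82187456213/2279 ≈ 628.97*I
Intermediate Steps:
r = 1/43 ≈ 0.023256
Y(g, Q) = 10 - 5*Q
K(o, j) = -60 + 30*j (K(o, j) = -6*(10 - 5*j) = -60 + 30*j)
G(p) = -2550/(43*p) (G(p) = (-60 + 30*(1/43))/p = (-60 + 30/43)/p = -2550/(43*p))
√(-395600 + G(106)) = √(-395600 - 2550/43/106) = √(-395600 - 2550/43*1/106) = √(-395600 - 1275/2279) = √(-901573675/2279) = 5*I*√82187456213/2279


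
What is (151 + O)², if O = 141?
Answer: 85264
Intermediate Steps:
(151 + O)² = (151 + 141)² = 292² = 85264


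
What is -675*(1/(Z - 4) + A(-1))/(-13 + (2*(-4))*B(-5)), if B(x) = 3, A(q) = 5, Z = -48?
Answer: 4725/52 ≈ 90.865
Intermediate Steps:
-675*(1/(Z - 4) + A(-1))/(-13 + (2*(-4))*B(-5)) = -675*(1/(-48 - 4) + 5)/(-13 + (2*(-4))*3) = -675*(1/(-52) + 5)/(-13 - 8*3) = -675*(-1/52 + 5)/(-13 - 24) = -174825/(52*(-37)) = -174825*(-1)/(52*37) = -675*(-7/52) = 4725/52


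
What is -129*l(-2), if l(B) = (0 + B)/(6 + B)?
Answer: 129/2 ≈ 64.500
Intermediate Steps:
l(B) = B/(6 + B)
-129*l(-2) = -(-258)/(6 - 2) = -(-258)/4 = -129*(-½) = 129/2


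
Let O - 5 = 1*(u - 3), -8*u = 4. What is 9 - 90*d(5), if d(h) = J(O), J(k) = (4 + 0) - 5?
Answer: 99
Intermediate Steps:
u = -1/2 (u = -1/8*4 = -1/2 ≈ -0.50000)
O = 3/2 (O = 5 + 1*(-1/2 - 3) = 5 + 1*(-7/2) = 5 - 7/2 = 3/2 ≈ 1.5000)
J(k) = -1 (J(k) = 4 - 5 = -1)
d(h) = -1
9 - 90*d(5) = 9 - 90*(-1) = 9 + 90 = 99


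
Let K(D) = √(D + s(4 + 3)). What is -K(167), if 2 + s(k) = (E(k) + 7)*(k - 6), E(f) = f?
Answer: -√179 ≈ -13.379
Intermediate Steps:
s(k) = -2 + (-6 + k)*(7 + k) (s(k) = -2 + (k + 7)*(k - 6) = -2 + (7 + k)*(-6 + k) = -2 + (-6 + k)*(7 + k))
K(D) = √(12 + D) (K(D) = √(D + (-44 + (4 + 3) + (4 + 3)²)) = √(D + (-44 + 7 + 7²)) = √(D + (-44 + 7 + 49)) = √(D + 12) = √(12 + D))
-K(167) = -√(12 + 167) = -√179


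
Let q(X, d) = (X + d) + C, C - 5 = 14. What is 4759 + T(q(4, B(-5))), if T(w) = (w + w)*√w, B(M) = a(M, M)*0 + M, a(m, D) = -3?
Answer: 4759 + 108*√2 ≈ 4911.7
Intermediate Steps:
B(M) = M (B(M) = -3*0 + M = 0 + M = M)
C = 19 (C = 5 + 14 = 19)
q(X, d) = 19 + X + d (q(X, d) = (X + d) + 19 = 19 + X + d)
T(w) = 2*w^(3/2) (T(w) = (2*w)*√w = 2*w^(3/2))
4759 + T(q(4, B(-5))) = 4759 + 2*(19 + 4 - 5)^(3/2) = 4759 + 2*18^(3/2) = 4759 + 2*(54*√2) = 4759 + 108*√2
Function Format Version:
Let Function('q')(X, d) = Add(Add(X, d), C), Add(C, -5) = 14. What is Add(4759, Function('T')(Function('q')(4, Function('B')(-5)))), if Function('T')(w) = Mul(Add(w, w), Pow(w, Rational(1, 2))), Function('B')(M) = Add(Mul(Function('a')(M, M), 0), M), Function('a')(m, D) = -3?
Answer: Add(4759, Mul(108, Pow(2, Rational(1, 2)))) ≈ 4911.7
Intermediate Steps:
Function('B')(M) = M (Function('B')(M) = Add(Mul(-3, 0), M) = Add(0, M) = M)
C = 19 (C = Add(5, 14) = 19)
Function('q')(X, d) = Add(19, X, d) (Function('q')(X, d) = Add(Add(X, d), 19) = Add(19, X, d))
Function('T')(w) = Mul(2, Pow(w, Rational(3, 2))) (Function('T')(w) = Mul(Mul(2, w), Pow(w, Rational(1, 2))) = Mul(2, Pow(w, Rational(3, 2))))
Add(4759, Function('T')(Function('q')(4, Function('B')(-5)))) = Add(4759, Mul(2, Pow(Add(19, 4, -5), Rational(3, 2)))) = Add(4759, Mul(2, Pow(18, Rational(3, 2)))) = Add(4759, Mul(2, Mul(54, Pow(2, Rational(1, 2))))) = Add(4759, Mul(108, Pow(2, Rational(1, 2))))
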